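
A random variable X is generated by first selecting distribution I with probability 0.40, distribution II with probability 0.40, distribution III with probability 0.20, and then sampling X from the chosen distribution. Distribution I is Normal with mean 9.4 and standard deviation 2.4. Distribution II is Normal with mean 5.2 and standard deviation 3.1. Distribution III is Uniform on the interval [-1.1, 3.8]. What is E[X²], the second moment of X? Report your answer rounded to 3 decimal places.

For each component E[X²] = Var + (mean)², giving I: 94.12; II: 36.65; III: 3.82333.
Overall E[X²] = 0.4·94.12 + 0.4·36.65 + 0.2·3.82333 = 53.0727.

53.073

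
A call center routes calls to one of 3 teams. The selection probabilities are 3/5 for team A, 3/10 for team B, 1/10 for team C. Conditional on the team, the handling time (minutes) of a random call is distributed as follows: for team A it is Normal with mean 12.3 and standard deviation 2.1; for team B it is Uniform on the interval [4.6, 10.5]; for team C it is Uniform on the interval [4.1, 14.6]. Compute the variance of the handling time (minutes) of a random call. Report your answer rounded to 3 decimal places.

9.116

Per component, A: μ=12.3, E[X²]=155.7; B: μ=7.55, E[X²]=59.9033; C: μ=9.35, E[X²]=96.61.
E[X] = 0.6·12.3 + 0.3·7.55 + 0.1·9.35 = 10.58.
E[X²] = 0.6·155.7 + 0.3·59.9033 + 0.1·96.61 = 121.052.
Var(X) = E[X²] − (E[X])² = 121.052 − 111.936 = 9.1156.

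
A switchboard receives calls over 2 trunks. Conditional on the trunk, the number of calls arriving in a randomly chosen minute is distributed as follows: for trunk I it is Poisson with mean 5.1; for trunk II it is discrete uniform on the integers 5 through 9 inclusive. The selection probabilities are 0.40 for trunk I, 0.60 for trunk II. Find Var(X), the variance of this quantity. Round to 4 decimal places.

4.1064

Per component, I: μ=5.1, E[X²]=31.11; II: μ=7, E[X²]=51.
E[X] = 0.4·5.1 + 0.6·7 = 6.24.
E[X²] = 0.4·31.11 + 0.6·51 = 43.044.
Var(X) = E[X²] − (E[X])² = 43.044 − 38.9376 = 4.1064.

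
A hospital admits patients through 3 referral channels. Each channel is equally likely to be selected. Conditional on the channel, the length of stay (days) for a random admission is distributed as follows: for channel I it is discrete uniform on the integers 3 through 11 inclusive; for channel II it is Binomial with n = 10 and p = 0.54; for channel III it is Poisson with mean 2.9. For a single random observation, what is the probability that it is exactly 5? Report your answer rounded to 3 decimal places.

0.148

Conditional on each channel, P(X = 5): I: 0.111111; II: 0.238319; III: 0.0940491.
By total probability, P(X = 5) = 0.333333·0.111111 + 0.333333·0.238319 + 0.333333·0.0940491 = 0.147826.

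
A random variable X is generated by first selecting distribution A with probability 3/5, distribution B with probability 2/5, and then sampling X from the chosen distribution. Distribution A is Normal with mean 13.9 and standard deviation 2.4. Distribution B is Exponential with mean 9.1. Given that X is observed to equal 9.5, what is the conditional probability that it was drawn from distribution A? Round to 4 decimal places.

0.5456

Likelihoods f(9.5 | ·): A: 0.030963; B: 0.0386878.
Posterior ∝ prior × likelihood. Numerator for A: 0.6·0.030963 = 0.0185778.
Normalizing constant: 0.6·0.030963 + 0.4·0.0386878 = 0.0340529.
P(A | observation) = 0.0185778 / 0.0340529 = 0.545556.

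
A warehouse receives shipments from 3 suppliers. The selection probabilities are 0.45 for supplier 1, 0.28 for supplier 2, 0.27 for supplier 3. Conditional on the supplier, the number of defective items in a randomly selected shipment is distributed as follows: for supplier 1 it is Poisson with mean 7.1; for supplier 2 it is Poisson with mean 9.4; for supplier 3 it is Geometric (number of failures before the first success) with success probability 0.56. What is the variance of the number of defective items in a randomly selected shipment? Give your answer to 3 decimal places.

Per component, 1: μ=7.1, E[X²]=57.51; 2: μ=9.4, E[X²]=97.76; 3: μ=0.785714, E[X²]=2.02041.
E[X] = 0.45·7.1 + 0.28·9.4 + 0.27·0.785714 = 6.03914.
E[X²] = 0.45·57.51 + 0.28·97.76 + 0.27·2.02041 = 53.7978.
Var(X) = E[X²] − (E[X])² = 53.7978 − 36.4712 = 17.3266.

17.327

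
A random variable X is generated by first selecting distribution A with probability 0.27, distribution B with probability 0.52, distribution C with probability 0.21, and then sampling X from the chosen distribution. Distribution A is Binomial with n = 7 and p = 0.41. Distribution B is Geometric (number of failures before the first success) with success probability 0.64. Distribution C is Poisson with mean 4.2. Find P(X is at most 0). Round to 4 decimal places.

0.3427

Conditional on each component, P(X ≤ 0): A: 0.0248865; B: 0.64; C: 0.0149956.
By total probability, P(X ≤ 0) = 0.27·0.0248865 + 0.52·0.64 + 0.21·0.0149956 = 0.342668.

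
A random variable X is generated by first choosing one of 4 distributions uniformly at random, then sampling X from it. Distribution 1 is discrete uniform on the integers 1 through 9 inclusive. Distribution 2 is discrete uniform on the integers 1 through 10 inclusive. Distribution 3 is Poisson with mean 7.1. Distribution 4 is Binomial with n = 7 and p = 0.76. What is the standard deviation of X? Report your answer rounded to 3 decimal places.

Per component, 1: μ=5, E[X²]=31.6667; 2: μ=5.5, E[X²]=38.5; 3: μ=7.1, E[X²]=57.51; 4: μ=5.32, E[X²]=29.5792.
E[X] = 0.25·5 + 0.25·5.5 + 0.25·7.1 + 0.25·5.32 = 5.73.
E[X²] = 0.25·31.6667 + 0.25·38.5 + 0.25·57.51 + 0.25·29.5792 = 39.314.
Var(X) = E[X²] − (E[X])² = 39.314 − 32.8329 = 6.48107.
SD(X) = √6.48107 = 2.54579.

2.546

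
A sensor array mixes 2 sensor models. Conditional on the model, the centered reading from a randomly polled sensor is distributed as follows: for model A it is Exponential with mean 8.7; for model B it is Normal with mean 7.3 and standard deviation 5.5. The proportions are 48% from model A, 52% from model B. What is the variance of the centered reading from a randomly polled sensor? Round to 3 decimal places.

Per component, A: μ=8.7, E[X²]=151.38; B: μ=7.3, E[X²]=83.54.
E[X] = 0.48·8.7 + 0.52·7.3 = 7.972.
E[X²] = 0.48·151.38 + 0.52·83.54 = 116.103.
Var(X) = E[X²] − (E[X])² = 116.103 − 63.5528 = 52.5504.

52.550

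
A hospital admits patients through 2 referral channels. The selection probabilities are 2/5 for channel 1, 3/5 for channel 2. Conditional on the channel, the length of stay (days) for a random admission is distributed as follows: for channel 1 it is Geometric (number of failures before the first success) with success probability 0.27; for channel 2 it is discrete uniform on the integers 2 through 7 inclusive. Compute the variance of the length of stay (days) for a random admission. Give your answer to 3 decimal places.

6.530

Per component, 1: μ=2.7037, E[X²]=17.3237; 2: μ=4.5, E[X²]=23.1667.
E[X] = 0.4·2.7037 + 0.6·4.5 = 3.78148.
E[X²] = 0.4·17.3237 + 0.6·23.1667 = 20.8295.
Var(X) = E[X²] − (E[X])² = 20.8295 − 14.2996 = 6.52989.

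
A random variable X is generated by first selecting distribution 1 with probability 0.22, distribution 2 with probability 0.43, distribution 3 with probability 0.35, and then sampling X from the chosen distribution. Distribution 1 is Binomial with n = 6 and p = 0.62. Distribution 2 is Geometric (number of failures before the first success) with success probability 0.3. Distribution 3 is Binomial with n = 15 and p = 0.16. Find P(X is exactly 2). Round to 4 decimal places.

0.1872

Conditional on each component, P(X = 2): 1: 0.120229; 2: 0.147; 3: 0.278651.
By total probability, P(X = 2) = 0.22·0.120229 + 0.43·0.147 + 0.35·0.278651 = 0.187188.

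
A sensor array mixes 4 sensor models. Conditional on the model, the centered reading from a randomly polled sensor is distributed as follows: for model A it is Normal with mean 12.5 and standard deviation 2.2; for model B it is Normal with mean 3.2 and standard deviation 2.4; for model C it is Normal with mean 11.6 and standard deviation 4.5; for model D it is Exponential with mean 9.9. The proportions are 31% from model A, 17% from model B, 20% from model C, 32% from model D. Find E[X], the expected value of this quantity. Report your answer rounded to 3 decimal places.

9.907

Component means — A: 12.5; B: 3.2; C: 11.6; D: 9.9.
E[X] = 0.31·12.5 + 0.17·3.2 + 0.2·11.6 + 0.32·9.9 = 9.907.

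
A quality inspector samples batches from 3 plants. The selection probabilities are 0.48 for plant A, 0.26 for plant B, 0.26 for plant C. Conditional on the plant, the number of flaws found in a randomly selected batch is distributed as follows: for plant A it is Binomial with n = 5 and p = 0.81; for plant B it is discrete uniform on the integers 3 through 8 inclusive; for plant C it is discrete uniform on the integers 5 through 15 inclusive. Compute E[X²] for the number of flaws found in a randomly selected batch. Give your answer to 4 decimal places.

For each component E[X²] = Var + (mean)², giving A: 17.172; B: 33.1667; C: 110.
Overall E[X²] = 0.48·17.172 + 0.26·33.1667 + 0.26·110 = 45.4659.

45.4659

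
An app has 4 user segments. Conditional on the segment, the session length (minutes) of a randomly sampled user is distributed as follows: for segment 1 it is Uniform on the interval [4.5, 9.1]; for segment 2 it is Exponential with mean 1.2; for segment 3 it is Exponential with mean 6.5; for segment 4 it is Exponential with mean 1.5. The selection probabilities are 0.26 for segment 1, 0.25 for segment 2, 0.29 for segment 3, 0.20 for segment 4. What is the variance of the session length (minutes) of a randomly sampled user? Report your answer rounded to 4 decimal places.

Per component, 1: μ=6.8, E[X²]=48.0033; 2: μ=1.2, E[X²]=2.88; 3: μ=6.5, E[X²]=84.5; 4: μ=1.5, E[X²]=4.5.
E[X] = 0.26·6.8 + 0.25·1.2 + 0.29·6.5 + 0.2·1.5 = 4.253.
E[X²] = 0.26·48.0033 + 0.25·2.88 + 0.29·84.5 + 0.2·4.5 = 38.6059.
Var(X) = E[X²] − (E[X])² = 38.6059 − 18.088 = 20.5179.

20.5179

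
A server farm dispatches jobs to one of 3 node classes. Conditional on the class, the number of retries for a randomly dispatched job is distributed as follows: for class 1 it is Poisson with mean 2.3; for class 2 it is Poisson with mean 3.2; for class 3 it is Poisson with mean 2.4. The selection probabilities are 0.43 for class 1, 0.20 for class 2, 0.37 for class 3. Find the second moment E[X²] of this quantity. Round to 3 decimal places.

8.971

For each component E[X²] = Var + (mean)², giving 1: 7.59; 2: 13.44; 3: 8.16.
Overall E[X²] = 0.43·7.59 + 0.2·13.44 + 0.37·8.16 = 8.9709.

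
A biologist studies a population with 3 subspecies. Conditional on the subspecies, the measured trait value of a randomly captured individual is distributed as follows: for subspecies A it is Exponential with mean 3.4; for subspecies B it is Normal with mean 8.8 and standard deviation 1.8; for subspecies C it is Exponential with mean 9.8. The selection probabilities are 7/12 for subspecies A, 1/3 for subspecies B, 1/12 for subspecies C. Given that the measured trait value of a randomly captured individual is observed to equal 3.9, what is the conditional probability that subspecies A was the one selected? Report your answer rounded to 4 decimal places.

0.8786

Likelihoods f(3.9 | ·): A: 0.0934028; B: 0.00545091; C: 0.0685397.
Posterior ∝ prior × likelihood. Numerator for A: 0.583333·0.0934028 = 0.054485.
Normalizing constant: 0.583333·0.0934028 + 0.333333·0.00545091 + 0.0833333·0.0685397 = 0.0620136.
P(A | observation) = 0.054485 / 0.0620136 = 0.878597.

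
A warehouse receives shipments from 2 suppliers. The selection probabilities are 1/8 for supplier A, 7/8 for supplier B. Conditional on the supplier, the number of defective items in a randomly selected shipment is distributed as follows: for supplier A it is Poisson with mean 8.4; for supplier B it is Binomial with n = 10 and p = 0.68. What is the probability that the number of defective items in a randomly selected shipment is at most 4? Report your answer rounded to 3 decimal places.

0.066

Conditional on each supplier, P(X ≤ 4): A: 0.0789083; B: 0.0637149.
By total probability, P(X ≤ 4) = 0.125·0.0789083 + 0.875·0.0637149 = 0.0656141.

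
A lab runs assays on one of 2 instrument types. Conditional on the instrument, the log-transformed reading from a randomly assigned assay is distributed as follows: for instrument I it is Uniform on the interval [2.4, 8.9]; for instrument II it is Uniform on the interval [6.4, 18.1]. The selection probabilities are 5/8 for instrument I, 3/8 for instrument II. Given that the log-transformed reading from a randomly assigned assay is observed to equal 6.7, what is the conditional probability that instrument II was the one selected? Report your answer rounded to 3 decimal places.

0.250

Likelihoods f(6.7 | ·): I: 0.153846; II: 0.0854701.
Posterior ∝ prior × likelihood. Numerator for II: 0.375·0.0854701 = 0.0320513.
Normalizing constant: 0.625·0.153846 + 0.375·0.0854701 = 0.128205.
P(II | observation) = 0.0320513 / 0.128205 = 0.25.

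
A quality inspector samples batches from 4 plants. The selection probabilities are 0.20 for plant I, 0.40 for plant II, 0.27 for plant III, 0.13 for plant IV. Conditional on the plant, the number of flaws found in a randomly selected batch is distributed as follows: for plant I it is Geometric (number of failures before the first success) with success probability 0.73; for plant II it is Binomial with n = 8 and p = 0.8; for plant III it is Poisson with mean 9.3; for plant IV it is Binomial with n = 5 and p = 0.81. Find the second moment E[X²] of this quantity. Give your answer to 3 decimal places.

45.120

For each component E[X²] = Var + (mean)², giving I: 0.64346; II: 42.24; III: 95.79; IV: 17.172.
Overall E[X²] = 0.2·0.64346 + 0.4·42.24 + 0.27·95.79 + 0.13·17.172 = 45.1204.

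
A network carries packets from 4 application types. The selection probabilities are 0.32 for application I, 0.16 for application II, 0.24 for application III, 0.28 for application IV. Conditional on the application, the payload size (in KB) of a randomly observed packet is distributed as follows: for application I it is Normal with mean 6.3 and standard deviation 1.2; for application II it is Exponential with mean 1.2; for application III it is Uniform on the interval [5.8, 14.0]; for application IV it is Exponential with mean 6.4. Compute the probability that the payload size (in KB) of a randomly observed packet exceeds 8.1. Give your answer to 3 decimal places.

Conditional on each application, P(X > 8.1): I: 0.0668072; II: 0.00117088; III: 0.719512; IV: 0.282063.
By total probability, P(X > 8.1) = 0.32·0.0668072 + 0.16·0.00117088 + 0.24·0.719512 + 0.28·0.282063 = 0.273226.

0.273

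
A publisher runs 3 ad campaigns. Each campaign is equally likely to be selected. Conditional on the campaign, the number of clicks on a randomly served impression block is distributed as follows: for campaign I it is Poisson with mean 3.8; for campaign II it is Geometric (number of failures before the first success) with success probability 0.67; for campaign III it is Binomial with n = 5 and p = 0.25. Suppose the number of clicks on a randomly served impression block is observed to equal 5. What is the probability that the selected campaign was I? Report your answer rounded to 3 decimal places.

Likelihoods P(X=5 | ·): I: 0.147713; II: 0.00262207; III: 0.000976562.
Posterior ∝ prior × likelihood. Numerator for I: 0.333333·0.147713 = 0.0492376.
Normalizing constant: 0.333333·0.147713 + 0.333333·0.00262207 + 0.333333·0.000976562 = 0.0504371.
P(I | observation) = 0.0492376 / 0.0504371 = 0.976217.

0.976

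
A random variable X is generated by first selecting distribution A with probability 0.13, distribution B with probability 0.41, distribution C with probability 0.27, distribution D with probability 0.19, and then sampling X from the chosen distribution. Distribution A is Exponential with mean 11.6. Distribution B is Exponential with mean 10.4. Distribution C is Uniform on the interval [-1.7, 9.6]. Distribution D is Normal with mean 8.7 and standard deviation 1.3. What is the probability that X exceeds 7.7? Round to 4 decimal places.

Conditional on each component, P(X > 7.7): A: 0.514895; B: 0.47693; C: 0.168142; D: 0.779122.
By total probability, P(X > 7.7) = 0.13·0.514895 + 0.41·0.47693 + 0.27·0.168142 + 0.19·0.779122 = 0.455909.

0.4559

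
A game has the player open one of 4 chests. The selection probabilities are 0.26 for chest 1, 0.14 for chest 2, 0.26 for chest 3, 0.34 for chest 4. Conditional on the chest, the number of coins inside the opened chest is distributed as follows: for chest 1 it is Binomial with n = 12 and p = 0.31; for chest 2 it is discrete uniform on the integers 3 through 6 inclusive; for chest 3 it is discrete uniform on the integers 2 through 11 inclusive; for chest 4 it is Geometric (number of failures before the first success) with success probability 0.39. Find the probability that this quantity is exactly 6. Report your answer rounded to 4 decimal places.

0.0908

Conditional on each chest, P(X = 6): 1: 0.0884987; 2: 0.25; 3: 0.1; 4: 0.0200929.
By total probability, P(X = 6) = 0.26·0.0884987 + 0.14·0.25 + 0.26·0.1 + 0.34·0.0200929 = 0.0908413.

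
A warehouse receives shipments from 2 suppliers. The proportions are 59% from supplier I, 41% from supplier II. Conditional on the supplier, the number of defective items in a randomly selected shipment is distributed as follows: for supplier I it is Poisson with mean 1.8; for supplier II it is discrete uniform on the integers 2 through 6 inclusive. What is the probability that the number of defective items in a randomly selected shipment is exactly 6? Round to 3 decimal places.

Conditional on each supplier, P(X = 6): I: 0.00780859; II: 0.2.
By total probability, P(X = 6) = 0.59·0.00780859 + 0.41·0.2 = 0.0866071.

0.087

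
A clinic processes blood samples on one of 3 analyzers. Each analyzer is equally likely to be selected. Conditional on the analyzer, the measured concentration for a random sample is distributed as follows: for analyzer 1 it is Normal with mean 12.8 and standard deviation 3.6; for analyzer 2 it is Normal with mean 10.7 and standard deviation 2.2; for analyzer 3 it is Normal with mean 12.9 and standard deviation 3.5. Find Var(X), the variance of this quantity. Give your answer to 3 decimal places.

Per component, 1: μ=12.8, E[X²]=176.8; 2: μ=10.7, E[X²]=119.33; 3: μ=12.9, E[X²]=178.66.
E[X] = 0.333333·12.8 + 0.333333·10.7 + 0.333333·12.9 = 12.1333.
E[X²] = 0.333333·176.8 + 0.333333·119.33 + 0.333333·178.66 = 158.263.
Var(X) = E[X²] − (E[X])² = 158.263 − 147.218 = 11.0456.

11.046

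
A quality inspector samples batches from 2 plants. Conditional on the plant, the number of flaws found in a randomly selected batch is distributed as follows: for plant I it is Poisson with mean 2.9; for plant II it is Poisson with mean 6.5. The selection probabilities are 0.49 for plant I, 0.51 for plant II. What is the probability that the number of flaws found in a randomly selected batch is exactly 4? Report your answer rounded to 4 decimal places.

Conditional on each plant, P(X = 4): I: 0.162154; II: 0.111822.
By total probability, P(X = 4) = 0.49·0.162154 + 0.51·0.111822 = 0.136485.

0.1365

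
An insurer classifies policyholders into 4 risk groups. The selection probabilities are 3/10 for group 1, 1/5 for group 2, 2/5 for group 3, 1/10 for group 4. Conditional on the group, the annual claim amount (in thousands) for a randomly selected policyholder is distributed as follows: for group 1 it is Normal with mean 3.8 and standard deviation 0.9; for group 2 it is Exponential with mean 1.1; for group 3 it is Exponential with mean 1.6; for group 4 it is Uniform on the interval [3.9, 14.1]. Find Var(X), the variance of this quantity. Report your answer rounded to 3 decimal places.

7.664

Per component, 1: μ=3.8, E[X²]=15.25; 2: μ=1.1, E[X²]=2.42; 3: μ=1.6, E[X²]=5.12; 4: μ=9, E[X²]=89.67.
E[X] = 0.3·3.8 + 0.2·1.1 + 0.4·1.6 + 0.1·9 = 2.9.
E[X²] = 0.3·15.25 + 0.2·2.42 + 0.4·5.12 + 0.1·89.67 = 16.074.
Var(X) = E[X²] − (E[X])² = 16.074 − 8.41 = 7.664.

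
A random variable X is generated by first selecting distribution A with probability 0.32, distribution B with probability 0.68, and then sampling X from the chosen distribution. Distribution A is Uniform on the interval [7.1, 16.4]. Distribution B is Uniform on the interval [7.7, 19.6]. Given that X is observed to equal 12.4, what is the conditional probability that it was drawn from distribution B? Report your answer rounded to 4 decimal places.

0.6242

Likelihoods f(12.4 | ·): A: 0.107527; B: 0.0840336.
Posterior ∝ prior × likelihood. Numerator for B: 0.68·0.0840336 = 0.0571429.
Normalizing constant: 0.32·0.107527 + 0.68·0.0840336 = 0.0915515.
P(B | observation) = 0.0571429 / 0.0915515 = 0.624161.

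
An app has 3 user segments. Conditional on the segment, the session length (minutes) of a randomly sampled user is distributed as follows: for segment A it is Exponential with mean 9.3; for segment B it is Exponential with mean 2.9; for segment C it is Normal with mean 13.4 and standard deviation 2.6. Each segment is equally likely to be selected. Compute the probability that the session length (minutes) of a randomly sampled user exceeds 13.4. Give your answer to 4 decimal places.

Conditional on each segment, P(X > 13.4): A: 0.236724; B: 0.009846; C: 0.5.
By total probability, P(X > 13.4) = 0.333333·0.236724 + 0.333333·0.009846 + 0.333333·0.5 = 0.248857.

0.2489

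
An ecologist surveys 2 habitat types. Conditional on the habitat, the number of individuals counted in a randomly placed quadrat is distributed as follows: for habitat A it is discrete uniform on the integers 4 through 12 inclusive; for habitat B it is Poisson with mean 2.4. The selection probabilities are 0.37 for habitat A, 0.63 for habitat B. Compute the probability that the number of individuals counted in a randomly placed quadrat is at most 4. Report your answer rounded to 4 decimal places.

0.6107

Conditional on each habitat, P(X ≤ 4): A: 0.111111; B: 0.904131.
By total probability, P(X ≤ 4) = 0.37·0.111111 + 0.63·0.904131 = 0.610714.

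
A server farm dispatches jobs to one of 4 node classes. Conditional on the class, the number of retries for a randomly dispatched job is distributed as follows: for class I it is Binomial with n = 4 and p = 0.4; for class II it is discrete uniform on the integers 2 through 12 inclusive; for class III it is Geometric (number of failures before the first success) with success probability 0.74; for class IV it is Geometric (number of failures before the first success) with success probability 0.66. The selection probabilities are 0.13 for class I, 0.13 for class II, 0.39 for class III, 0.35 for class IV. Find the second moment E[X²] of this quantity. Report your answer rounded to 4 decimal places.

8.7270

For each component E[X²] = Var + (mean)², giving I: 3.52; II: 59; III: 0.598247; IV: 1.04591.
Overall E[X²] = 0.13·3.52 + 0.13·59 + 0.39·0.598247 + 0.35·1.04591 = 8.72699.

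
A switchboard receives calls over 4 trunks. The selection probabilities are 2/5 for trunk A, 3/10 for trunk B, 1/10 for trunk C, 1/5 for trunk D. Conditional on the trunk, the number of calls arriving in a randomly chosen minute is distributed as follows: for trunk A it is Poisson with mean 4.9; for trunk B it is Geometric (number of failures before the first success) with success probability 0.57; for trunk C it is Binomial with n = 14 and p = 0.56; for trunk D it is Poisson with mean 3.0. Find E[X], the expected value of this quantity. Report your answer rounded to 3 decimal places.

3.570

Component means — A: 4.9; B: 0.754386; C: 7.84; D: 3.
E[X] = 0.4·4.9 + 0.3·0.754386 + 0.1·7.84 + 0.2·3 = 3.57032.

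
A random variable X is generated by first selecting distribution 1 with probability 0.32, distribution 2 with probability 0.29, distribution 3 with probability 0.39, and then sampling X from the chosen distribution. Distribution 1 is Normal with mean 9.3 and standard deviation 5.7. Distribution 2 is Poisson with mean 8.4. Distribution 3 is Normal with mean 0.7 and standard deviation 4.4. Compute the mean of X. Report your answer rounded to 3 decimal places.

5.685

Component means — 1: 9.3; 2: 8.4; 3: 0.7.
E[X] = 0.32·9.3 + 0.29·8.4 + 0.39·0.7 = 5.685.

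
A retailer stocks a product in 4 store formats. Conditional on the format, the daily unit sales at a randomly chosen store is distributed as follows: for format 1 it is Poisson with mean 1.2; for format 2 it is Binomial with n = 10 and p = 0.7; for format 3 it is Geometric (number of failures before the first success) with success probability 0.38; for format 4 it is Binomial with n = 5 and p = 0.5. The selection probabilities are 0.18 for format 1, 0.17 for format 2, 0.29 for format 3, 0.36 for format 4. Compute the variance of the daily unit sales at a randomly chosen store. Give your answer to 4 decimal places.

6.1556

Per component, 1: μ=1.2, E[X²]=2.64; 2: μ=7, E[X²]=51.1; 3: μ=1.63158, E[X²]=6.95568; 4: μ=2.5, E[X²]=7.5.
E[X] = 0.18·1.2 + 0.17·7 + 0.29·1.63158 + 0.36·2.5 = 2.77916.
E[X²] = 0.18·2.64 + 0.17·51.1 + 0.29·6.95568 + 0.36·7.5 = 13.8793.
Var(X) = E[X²] − (E[X])² = 13.8793 − 7.72372 = 6.15563.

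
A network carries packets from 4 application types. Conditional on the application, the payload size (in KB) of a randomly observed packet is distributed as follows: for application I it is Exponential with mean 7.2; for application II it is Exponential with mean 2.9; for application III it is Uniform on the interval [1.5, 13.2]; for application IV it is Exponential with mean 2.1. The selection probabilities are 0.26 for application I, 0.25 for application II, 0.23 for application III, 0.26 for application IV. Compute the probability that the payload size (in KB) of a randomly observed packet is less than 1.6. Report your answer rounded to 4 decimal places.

0.2984

Conditional on each application, P(X < 1.6): I: 0.199263; II: 0.424044; III: 0.00854701; IV: 0.533224.
By total probability, P(X < 1.6) = 0.26·0.199263 + 0.25·0.424044 + 0.23·0.00854701 + 0.26·0.533224 = 0.298423.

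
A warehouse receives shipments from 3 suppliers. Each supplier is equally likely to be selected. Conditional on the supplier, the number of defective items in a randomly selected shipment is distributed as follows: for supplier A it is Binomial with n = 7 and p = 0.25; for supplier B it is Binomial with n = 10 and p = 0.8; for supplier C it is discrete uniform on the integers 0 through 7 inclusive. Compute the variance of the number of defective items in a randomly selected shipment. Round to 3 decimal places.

Per component, A: μ=1.75, E[X²]=4.375; B: μ=8, E[X²]=65.6; C: μ=3.5, E[X²]=17.5.
E[X] = 0.333333·1.75 + 0.333333·8 + 0.333333·3.5 = 4.41667.
E[X²] = 0.333333·4.375 + 0.333333·65.6 + 0.333333·17.5 = 29.1583.
Var(X) = E[X²] − (E[X])² = 29.1583 − 19.5069 = 9.65139.

9.651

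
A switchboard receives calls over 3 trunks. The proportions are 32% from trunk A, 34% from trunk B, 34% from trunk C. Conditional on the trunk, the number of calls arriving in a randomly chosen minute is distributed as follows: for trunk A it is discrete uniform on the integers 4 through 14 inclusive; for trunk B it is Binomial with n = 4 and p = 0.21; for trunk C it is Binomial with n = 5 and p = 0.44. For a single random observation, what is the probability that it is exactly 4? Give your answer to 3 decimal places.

Conditional on each trunk, P(X = 4): A: 0.0909091; B: 0.00194481; C: 0.104947.
By total probability, P(X = 4) = 0.32·0.0909091 + 0.34·0.00194481 + 0.34·0.104947 = 0.065434.

0.065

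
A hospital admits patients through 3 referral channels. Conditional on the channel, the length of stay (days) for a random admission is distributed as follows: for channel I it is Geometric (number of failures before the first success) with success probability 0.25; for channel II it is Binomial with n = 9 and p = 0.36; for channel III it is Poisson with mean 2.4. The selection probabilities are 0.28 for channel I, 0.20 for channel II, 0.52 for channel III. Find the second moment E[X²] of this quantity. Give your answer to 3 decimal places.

12.637

For each component E[X²] = Var + (mean)², giving I: 21; II: 12.5712; III: 8.16.
Overall E[X²] = 0.28·21 + 0.2·12.5712 + 0.52·8.16 = 12.6374.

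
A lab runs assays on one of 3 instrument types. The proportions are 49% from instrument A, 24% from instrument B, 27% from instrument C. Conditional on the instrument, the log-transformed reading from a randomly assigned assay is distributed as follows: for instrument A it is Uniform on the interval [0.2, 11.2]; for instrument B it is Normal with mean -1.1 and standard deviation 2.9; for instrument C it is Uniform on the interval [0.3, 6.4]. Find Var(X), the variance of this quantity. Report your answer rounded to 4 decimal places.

Per component, A: μ=5.7, E[X²]=42.5733; B: μ=-1.1, E[X²]=9.62; C: μ=3.35, E[X²]=14.3233.
E[X] = 0.49·5.7 + 0.24·-1.1 + 0.27·3.35 = 3.4335.
E[X²] = 0.49·42.5733 + 0.24·9.62 + 0.27·14.3233 = 27.037.
Var(X) = E[X²] − (E[X])² = 27.037 − 11.7889 = 15.2481.

15.2481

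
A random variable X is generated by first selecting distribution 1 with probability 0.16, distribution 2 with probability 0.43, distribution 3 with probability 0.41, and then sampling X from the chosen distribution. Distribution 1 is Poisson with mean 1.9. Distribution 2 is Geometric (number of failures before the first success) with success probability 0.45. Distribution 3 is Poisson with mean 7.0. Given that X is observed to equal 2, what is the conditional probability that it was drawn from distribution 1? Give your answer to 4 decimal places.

0.3895

Likelihoods P(X=2 | ·): 1: 0.269971; 2: 0.136125; 3: 0.0223411.
Posterior ∝ prior × likelihood. Numerator for 1: 0.16·0.269971 = 0.0431954.
Normalizing constant: 0.16·0.269971 + 0.43·0.136125 + 0.41·0.0223411 = 0.110889.
P(1 | observation) = 0.0431954 / 0.110889 = 0.389537.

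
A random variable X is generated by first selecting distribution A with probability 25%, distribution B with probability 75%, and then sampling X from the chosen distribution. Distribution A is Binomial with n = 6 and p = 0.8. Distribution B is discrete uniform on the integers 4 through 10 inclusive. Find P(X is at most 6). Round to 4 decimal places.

Conditional on each component, P(X ≤ 6): A: 1; B: 0.428571.
By total probability, P(X ≤ 6) = 0.25·1 + 0.75·0.428571 = 0.571429.

0.5714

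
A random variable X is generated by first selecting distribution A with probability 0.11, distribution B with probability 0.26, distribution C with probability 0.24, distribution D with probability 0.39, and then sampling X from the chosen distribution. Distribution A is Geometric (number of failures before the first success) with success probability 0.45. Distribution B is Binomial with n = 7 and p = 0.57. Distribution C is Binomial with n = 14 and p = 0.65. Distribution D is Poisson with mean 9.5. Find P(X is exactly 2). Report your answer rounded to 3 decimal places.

0.042

Conditional on each component, P(X = 2): A: 0.136125; B: 0.100302; C: 0.000129923; D: 0.00337769.
By total probability, P(X = 2) = 0.11·0.136125 + 0.26·0.100302 + 0.24·0.000129923 + 0.39·0.00337769 = 0.0424009.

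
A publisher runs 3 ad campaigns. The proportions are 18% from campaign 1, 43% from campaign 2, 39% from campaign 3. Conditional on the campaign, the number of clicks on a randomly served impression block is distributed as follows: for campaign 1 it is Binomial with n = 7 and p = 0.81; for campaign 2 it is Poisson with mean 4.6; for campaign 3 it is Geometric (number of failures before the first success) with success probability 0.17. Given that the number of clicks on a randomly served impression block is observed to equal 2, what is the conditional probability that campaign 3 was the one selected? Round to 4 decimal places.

Likelihoods P(X=2 | ·): 1: 0.00341159; 2: 0.106348; 3: 0.117113.
Posterior ∝ prior × likelihood. Numerator for 3: 0.39·0.117113 = 0.0456741.
Normalizing constant: 0.18·0.00341159 + 0.43·0.106348 + 0.39·0.117113 = 0.092018.
P(3 | observation) = 0.0456741 / 0.092018 = 0.49636.

0.4964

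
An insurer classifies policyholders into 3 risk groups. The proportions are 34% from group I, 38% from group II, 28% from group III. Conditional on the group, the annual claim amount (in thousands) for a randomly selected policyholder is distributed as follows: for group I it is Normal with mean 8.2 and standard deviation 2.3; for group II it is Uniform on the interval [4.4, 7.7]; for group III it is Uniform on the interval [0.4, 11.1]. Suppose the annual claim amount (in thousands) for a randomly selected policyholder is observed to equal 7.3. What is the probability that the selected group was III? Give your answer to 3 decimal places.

Likelihoods f(7.3 | ·): I: 0.160669; II: 0.30303; III: 0.0934579.
Posterior ∝ prior × likelihood. Numerator for III: 0.28·0.0934579 = 0.0261682.
Normalizing constant: 0.34·0.160669 + 0.38·0.30303 + 0.28·0.0934579 = 0.195947.
P(III | observation) = 0.0261682 / 0.195947 = 0.133547.

0.134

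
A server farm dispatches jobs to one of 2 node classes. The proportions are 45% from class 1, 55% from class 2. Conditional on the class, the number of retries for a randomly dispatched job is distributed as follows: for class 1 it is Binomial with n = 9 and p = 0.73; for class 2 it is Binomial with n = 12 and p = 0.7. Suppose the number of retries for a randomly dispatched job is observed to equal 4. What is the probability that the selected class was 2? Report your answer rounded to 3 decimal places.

0.157

Likelihoods P(X=4 | ·): 1: 0.0513429; 2: 0.00779772.
Posterior ∝ prior × likelihood. Numerator for 2: 0.55·0.00779772 = 0.00428874.
Normalizing constant: 0.45·0.0513429 + 0.55·0.00779772 = 0.0273931.
P(2 | observation) = 0.00428874 / 0.0273931 = 0.156563.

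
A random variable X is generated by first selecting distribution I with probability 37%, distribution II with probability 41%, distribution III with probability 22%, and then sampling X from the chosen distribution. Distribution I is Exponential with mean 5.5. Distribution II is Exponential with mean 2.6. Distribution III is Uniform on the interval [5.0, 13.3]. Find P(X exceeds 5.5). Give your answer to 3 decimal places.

Conditional on each component, P(X > 5.5): I: 0.367879; II: 0.120587; III: 0.939759.
By total probability, P(X > 5.5) = 0.37·0.367879 + 0.41·0.120587 + 0.22·0.939759 = 0.392303.

0.392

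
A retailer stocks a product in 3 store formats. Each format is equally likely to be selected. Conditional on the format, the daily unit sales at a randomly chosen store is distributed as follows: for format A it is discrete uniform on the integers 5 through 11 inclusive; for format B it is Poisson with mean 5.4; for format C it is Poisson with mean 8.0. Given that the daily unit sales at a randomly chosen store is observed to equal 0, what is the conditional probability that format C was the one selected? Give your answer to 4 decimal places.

Likelihoods P(X=0 | ·): A: 0; B: 0.00451658; C: 0.000335463.
Posterior ∝ prior × likelihood. Numerator for C: 0.333333·0.000335463 = 0.000111821.
Normalizing constant: 0.333333·0 + 0.333333·0.00451658 + 0.333333·0.000335463 = 0.00161735.
P(C | observation) = 0.000111821 / 0.00161735 = 0.0691384.

0.0691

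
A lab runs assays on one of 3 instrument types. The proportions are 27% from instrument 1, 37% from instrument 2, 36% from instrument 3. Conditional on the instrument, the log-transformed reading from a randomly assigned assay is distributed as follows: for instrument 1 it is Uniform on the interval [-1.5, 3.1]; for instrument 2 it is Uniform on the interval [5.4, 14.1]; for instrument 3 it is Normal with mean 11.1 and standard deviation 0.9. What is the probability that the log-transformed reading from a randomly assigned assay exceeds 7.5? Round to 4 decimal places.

0.6407

Conditional on each instrument, P(X > 7.5): 1: 0; 2: 0.758621; 3: 0.999968.
By total probability, P(X > 7.5) = 0.27·0 + 0.37·0.758621 + 0.36·0.999968 = 0.640678.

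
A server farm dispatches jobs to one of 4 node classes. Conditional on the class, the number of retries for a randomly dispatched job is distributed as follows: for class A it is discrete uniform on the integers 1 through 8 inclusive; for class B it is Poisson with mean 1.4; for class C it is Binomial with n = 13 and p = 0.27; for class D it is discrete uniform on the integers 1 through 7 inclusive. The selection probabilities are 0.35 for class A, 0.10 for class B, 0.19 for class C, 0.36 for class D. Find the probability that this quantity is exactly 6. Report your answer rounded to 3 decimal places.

Conditional on each class, P(X = 6): A: 0.125; B: 0.00257883; C: 0.0734446; D: 0.142857.
By total probability, P(X = 6) = 0.35·0.125 + 0.1·0.00257883 + 0.19·0.0734446 + 0.36·0.142857 = 0.109391.

0.109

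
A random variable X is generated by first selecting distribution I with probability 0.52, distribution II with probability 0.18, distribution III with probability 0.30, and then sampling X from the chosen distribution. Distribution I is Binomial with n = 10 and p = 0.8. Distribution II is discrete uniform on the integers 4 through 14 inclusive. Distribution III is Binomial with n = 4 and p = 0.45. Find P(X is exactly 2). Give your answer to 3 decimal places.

Conditional on each component, P(X = 2): I: 7.3728e-05; II: 0; III: 0.367538.
By total probability, P(X = 2) = 0.52·7.3728e-05 + 0.18·0 + 0.3·0.367538 = 0.1103.

0.110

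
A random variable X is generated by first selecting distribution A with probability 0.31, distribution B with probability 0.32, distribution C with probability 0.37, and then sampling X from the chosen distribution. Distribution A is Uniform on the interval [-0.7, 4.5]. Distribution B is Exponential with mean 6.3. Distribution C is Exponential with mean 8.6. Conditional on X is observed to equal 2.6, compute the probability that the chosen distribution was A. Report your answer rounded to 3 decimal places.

0.477

Likelihoods f(2.6 | ·): A: 0.192308; B: 0.105057; C: 0.0859416.
Posterior ∝ prior × likelihood. Numerator for A: 0.31·0.192308 = 0.0596154.
Normalizing constant: 0.31·0.192308 + 0.32·0.105057 + 0.37·0.0859416 = 0.125032.
P(A | observation) = 0.0596154 / 0.125032 = 0.4768.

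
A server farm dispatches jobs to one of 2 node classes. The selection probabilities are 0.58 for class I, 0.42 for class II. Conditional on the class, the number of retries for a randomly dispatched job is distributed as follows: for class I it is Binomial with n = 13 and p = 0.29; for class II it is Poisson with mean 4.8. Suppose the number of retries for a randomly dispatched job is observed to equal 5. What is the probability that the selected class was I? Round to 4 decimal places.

0.5739

Likelihoods P(X=5 | ·): I: 0.170465; II: 0.174748.
Posterior ∝ prior × likelihood. Numerator for I: 0.58·0.170465 = 0.0988697.
Normalizing constant: 0.58·0.170465 + 0.42·0.174748 = 0.172264.
P(I | observation) = 0.0988697 / 0.172264 = 0.573944.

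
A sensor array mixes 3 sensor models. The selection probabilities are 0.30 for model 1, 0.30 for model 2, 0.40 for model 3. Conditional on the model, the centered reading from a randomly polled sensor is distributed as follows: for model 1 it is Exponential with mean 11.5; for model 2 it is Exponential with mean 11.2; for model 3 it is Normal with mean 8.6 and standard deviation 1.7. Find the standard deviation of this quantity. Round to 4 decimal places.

Per component, 1: μ=11.5, E[X²]=264.5; 2: μ=11.2, E[X²]=250.88; 3: μ=8.6, E[X²]=76.85.
E[X] = 0.3·11.5 + 0.3·11.2 + 0.4·8.6 = 10.25.
E[X²] = 0.3·264.5 + 0.3·250.88 + 0.4·76.85 = 185.354.
Var(X) = E[X²] − (E[X])² = 185.354 − 105.062 = 80.2915.
SD(X) = √80.2915 = 8.96055.

8.9606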